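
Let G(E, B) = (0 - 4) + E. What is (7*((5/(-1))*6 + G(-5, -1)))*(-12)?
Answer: 3276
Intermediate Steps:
G(E, B) = -4 + E
(7*((5/(-1))*6 + G(-5, -1)))*(-12) = (7*((5/(-1))*6 + (-4 - 5)))*(-12) = (7*((5*(-1))*6 - 9))*(-12) = (7*(-5*6 - 9))*(-12) = (7*(-30 - 9))*(-12) = (7*(-39))*(-12) = -273*(-12) = 3276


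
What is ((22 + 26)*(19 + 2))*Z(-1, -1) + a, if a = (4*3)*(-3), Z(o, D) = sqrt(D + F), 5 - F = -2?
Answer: -36 + 1008*sqrt(6) ≈ 2433.1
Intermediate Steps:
F = 7 (F = 5 - 1*(-2) = 5 + 2 = 7)
Z(o, D) = sqrt(7 + D) (Z(o, D) = sqrt(D + 7) = sqrt(7 + D))
a = -36 (a = 12*(-3) = -36)
((22 + 26)*(19 + 2))*Z(-1, -1) + a = ((22 + 26)*(19 + 2))*sqrt(7 - 1) - 36 = (48*21)*sqrt(6) - 36 = 1008*sqrt(6) - 36 = -36 + 1008*sqrt(6)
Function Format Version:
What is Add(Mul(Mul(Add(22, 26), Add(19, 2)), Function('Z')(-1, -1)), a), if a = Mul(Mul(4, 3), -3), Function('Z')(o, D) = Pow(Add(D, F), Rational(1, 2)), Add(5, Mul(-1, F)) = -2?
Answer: Add(-36, Mul(1008, Pow(6, Rational(1, 2)))) ≈ 2433.1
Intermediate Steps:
F = 7 (F = Add(5, Mul(-1, -2)) = Add(5, 2) = 7)
Function('Z')(o, D) = Pow(Add(7, D), Rational(1, 2)) (Function('Z')(o, D) = Pow(Add(D, 7), Rational(1, 2)) = Pow(Add(7, D), Rational(1, 2)))
a = -36 (a = Mul(12, -3) = -36)
Add(Mul(Mul(Add(22, 26), Add(19, 2)), Function('Z')(-1, -1)), a) = Add(Mul(Mul(Add(22, 26), Add(19, 2)), Pow(Add(7, -1), Rational(1, 2))), -36) = Add(Mul(Mul(48, 21), Pow(6, Rational(1, 2))), -36) = Add(Mul(1008, Pow(6, Rational(1, 2))), -36) = Add(-36, Mul(1008, Pow(6, Rational(1, 2))))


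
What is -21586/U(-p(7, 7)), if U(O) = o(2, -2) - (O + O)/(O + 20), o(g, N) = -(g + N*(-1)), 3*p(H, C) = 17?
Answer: 464099/69 ≈ 6726.1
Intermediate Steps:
p(H, C) = 17/3 (p(H, C) = (1/3)*17 = 17/3)
o(g, N) = N - g (o(g, N) = -(g - N) = N - g)
U(O) = -4 - 2*O/(20 + O) (U(O) = (-2 - 1*2) - (O + O)/(O + 20) = (-2 - 2) - 2*O/(20 + O) = -4 - 2*O/(20 + O))
-21586/U(-p(7, 7)) = -21586*(20 - 1*17/3)/(2*(-40 - (-3)*17/3)) = -21586*(20 - 17/3)/(2*(-40 - 3*(-17/3))) = -21586*43/(6*(-40 + 17)) = -21586/(2*(3/43)*(-23)) = -21586/(-138/43) = -21586*(-43/138) = 464099/69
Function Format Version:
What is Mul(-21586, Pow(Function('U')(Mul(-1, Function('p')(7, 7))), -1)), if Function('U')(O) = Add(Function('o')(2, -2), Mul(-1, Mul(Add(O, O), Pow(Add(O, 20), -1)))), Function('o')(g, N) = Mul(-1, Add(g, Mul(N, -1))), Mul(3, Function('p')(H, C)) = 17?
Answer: Rational(464099, 69) ≈ 6726.1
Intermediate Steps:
Function('p')(H, C) = Rational(17, 3) (Function('p')(H, C) = Mul(Rational(1, 3), 17) = Rational(17, 3))
Function('o')(g, N) = Add(N, Mul(-1, g)) (Function('o')(g, N) = Mul(-1, Add(g, Mul(-1, N))) = Add(N, Mul(-1, g)))
Function('U')(O) = Add(-4, Mul(-2, O, Pow(Add(20, O), -1))) (Function('U')(O) = Add(Add(-2, Mul(-1, 2)), Mul(-1, Mul(Add(O, O), Pow(Add(O, 20), -1)))) = Add(Add(-2, -2), Mul(-1, Mul(Mul(2, O), Pow(Add(20, O), -1)))) = Add(-4, Mul(-1, Mul(2, O, Pow(Add(20, O), -1)))) = Add(-4, Mul(-2, O, Pow(Add(20, O), -1))))
Mul(-21586, Pow(Function('U')(Mul(-1, Function('p')(7, 7))), -1)) = Mul(-21586, Pow(Mul(2, Pow(Add(20, Mul(-1, Rational(17, 3))), -1), Add(-40, Mul(-3, Mul(-1, Rational(17, 3))))), -1)) = Mul(-21586, Pow(Mul(2, Pow(Add(20, Rational(-17, 3)), -1), Add(-40, Mul(-3, Rational(-17, 3)))), -1)) = Mul(-21586, Pow(Mul(2, Pow(Rational(43, 3), -1), Add(-40, 17)), -1)) = Mul(-21586, Pow(Mul(2, Rational(3, 43), -23), -1)) = Mul(-21586, Pow(Rational(-138, 43), -1)) = Mul(-21586, Rational(-43, 138)) = Rational(464099, 69)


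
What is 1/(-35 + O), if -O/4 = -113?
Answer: 1/417 ≈ 0.0023981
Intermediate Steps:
O = 452 (O = -4*(-113) = 452)
1/(-35 + O) = 1/(-35 + 452) = 1/417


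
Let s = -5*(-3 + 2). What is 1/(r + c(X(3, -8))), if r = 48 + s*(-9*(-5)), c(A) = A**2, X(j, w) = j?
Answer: 1/282 ≈ 0.0035461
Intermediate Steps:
s = 5 (s = -5*(-1) = 5)
r = 273 (r = 48 + 5*(-9*(-5)) = 48 + 5*45 = 48 + 225 = 273)
1/(r + c(X(3, -8))) = 1/(273 + 3**2) = 1/(273 + 9) = 1/282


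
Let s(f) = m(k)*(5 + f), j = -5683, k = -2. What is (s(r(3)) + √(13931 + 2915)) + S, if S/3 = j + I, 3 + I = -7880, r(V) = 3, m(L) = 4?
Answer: -40666 + √16846 ≈ -40536.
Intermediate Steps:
I = -7883 (I = -3 - 7880 = -7883)
s(f) = 20 + 4*f (s(f) = 4*(5 + f) = 20 + 4*f)
S = -40698 (S = 3*(-5683 - 7883) = 3*(-13566) = -40698)
(s(r(3)) + √(13931 + 2915)) + S = ((20 + 4*3) + √(13931 + 2915)) - 40698 = ((20 + 12) + √16846) - 40698 = (32 + √16846) - 40698 = -40666 + √16846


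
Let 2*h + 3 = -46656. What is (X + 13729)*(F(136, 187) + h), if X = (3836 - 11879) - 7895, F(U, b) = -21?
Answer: 103162509/2 ≈ 5.1581e+7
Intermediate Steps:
h = -46659/2 (h = -3/2 + (1/2)*(-46656) = -3/2 - 23328 = -46659/2 ≈ -23330.)
X = -15938 (X = -8043 - 7895 = -15938)
(X + 13729)*(F(136, 187) + h) = (-15938 + 13729)*(-21 - 46659/2) = -2209*(-46701/2) = 103162509/2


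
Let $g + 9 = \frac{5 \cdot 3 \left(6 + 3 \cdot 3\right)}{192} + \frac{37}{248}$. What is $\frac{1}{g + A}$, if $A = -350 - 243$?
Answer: $- \frac{1984}{1191747} \approx -0.0016648$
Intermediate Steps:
$g = - \frac{15235}{1984}$ ($g = -9 + \left(\frac{5 \cdot 3 \left(6 + 3 \cdot 3\right)}{192} + \frac{37}{248}\right) = -9 + \left(15 \left(6 + 9\right) \frac{1}{192} + 37 \cdot \frac{1}{248}\right) = -9 + \left(15 \cdot 15 \cdot \frac{1}{192} + \frac{37}{248}\right) = -9 + \left(225 \cdot \frac{1}{192} + \frac{37}{248}\right) = -9 + \left(\frac{75}{64} + \frac{37}{248}\right) = -9 + \frac{2621}{1984} = - \frac{15235}{1984} \approx -7.6789$)
$A = -593$
$\frac{1}{g + A} = \frac{1}{- \frac{15235}{1984} - 593} = \frac{1}{- \frac{1191747}{1984}} = - \frac{1984}{1191747}$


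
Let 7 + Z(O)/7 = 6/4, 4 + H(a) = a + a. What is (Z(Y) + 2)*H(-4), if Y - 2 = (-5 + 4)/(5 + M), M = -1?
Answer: 438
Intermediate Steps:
Y = 7/4 (Y = 2 + (-5 + 4)/(5 - 1) = 2 - 1/4 = 7/4 ≈ 1.7500)
H(a) = -4 + 2*a (H(a) = -4 + (a + a) = -4 + 2*a)
Z(O) = -77/2 (Z(O) = -49 + 7*(6/4) = -49 + 7*(6*(1/4)) = -49 + 7*(3/2) = -49 + 21/2 = -77/2)
(Z(Y) + 2)*H(-4) = (-77/2 + 2)*(-4 + 2*(-4)) = -73*(-4 - 8)/2 = -73/2*(-12) = 438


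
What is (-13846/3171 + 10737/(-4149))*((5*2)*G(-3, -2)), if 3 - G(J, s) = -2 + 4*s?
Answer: -188797310/208833 ≈ -904.06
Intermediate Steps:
G(J, s) = 5 - 4*s (G(J, s) = 3 - (-2 + 4*s) = 3 + (2 - 4*s) = 5 - 4*s)
(-13846/3171 + 10737/(-4149))*((5*2)*G(-3, -2)) = (-13846/3171 + 10737/(-4149))*((5*2)*(5 - 4*(-2))) = (-13846*1/3171 + 10737*(-1/4149))*(10*(5 + 8)) = (-1978/453 - 1193/461)*(10*13) = -1452287/208833*130 = -188797310/208833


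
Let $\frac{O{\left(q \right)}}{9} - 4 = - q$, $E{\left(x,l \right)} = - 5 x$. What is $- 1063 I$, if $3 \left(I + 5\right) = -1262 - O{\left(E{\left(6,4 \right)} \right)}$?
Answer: $\frac{1682729}{3} \approx 5.6091 \cdot 10^{5}$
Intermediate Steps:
$O{\left(q \right)} = 36 - 9 q$ ($O{\left(q \right)} = 36 + 9 \left(- q\right) = 36 - 9 q$)
$I = - \frac{1583}{3}$ ($I = -5 + \frac{-1262 - \left(36 - 9 \left(\left(-5\right) 6\right)\right)}{3} = -5 + \frac{-1262 - \left(36 - -270\right)}{3} = -5 + \frac{-1262 - \left(36 + 270\right)}{3} = -5 + \frac{-1262 - 306}{3} = -5 + \frac{1}{3} \left(-1568\right) = -5 - \frac{1568}{3} = - \frac{1583}{3} \approx -527.67$)
$- 1063 I = \left(-1063\right) \left(- \frac{1583}{3}\right) = \frac{1682729}{3}$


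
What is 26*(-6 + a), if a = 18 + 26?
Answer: 988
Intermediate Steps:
a = 44
26*(-6 + a) = 26*(-6 + 44) = 26*38 = 988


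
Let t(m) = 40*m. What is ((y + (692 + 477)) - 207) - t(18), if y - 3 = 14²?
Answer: 441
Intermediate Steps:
y = 199 (y = 3 + 14² = 3 + 196 = 199)
((y + (692 + 477)) - 207) - t(18) = ((199 + (692 + 477)) - 207) - 40*18 = ((199 + 1169) - 207) - 1*720 = (1368 - 207) - 720 = 1161 - 720 = 441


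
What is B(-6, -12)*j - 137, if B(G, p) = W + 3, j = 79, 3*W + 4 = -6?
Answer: -490/3 ≈ -163.33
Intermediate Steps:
W = -10/3 (W = -4/3 + (⅓)*(-6) = -4/3 - 2 = -10/3 ≈ -3.3333)
B(G, p) = -⅓ (B(G, p) = -10/3 + 3 = -⅓)
B(-6, -12)*j - 137 = -⅓*79 - 137 = -79/3 - 137 = -490/3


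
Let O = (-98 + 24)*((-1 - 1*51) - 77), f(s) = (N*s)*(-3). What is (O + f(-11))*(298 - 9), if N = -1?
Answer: 2749257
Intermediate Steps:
f(s) = 3*s (f(s) = -s*(-3) = 3*s)
O = 9546 (O = -74*((-1 - 51) - 77) = -74*(-52 - 77) = -74*(-129) = 9546)
(O + f(-11))*(298 - 9) = (9546 + 3*(-11))*(298 - 9) = (9546 - 33)*289 = 9513*289 = 2749257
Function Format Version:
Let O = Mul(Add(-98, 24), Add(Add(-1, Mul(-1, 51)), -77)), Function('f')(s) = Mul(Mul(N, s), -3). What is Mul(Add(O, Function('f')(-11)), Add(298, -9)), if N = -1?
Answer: 2749257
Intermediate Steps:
Function('f')(s) = Mul(3, s) (Function('f')(s) = Mul(Mul(-1, s), -3) = Mul(3, s))
O = 9546 (O = Mul(-74, Add(Add(-1, -51), -77)) = Mul(-74, Add(-52, -77)) = Mul(-74, -129) = 9546)
Mul(Add(O, Function('f')(-11)), Add(298, -9)) = Mul(Add(9546, Mul(3, -11)), Add(298, -9)) = Mul(Add(9546, -33), 289) = Mul(9513, 289) = 2749257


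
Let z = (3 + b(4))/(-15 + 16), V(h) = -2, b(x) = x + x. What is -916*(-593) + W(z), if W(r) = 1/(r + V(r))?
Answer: 4888693/9 ≈ 5.4319e+5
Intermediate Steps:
b(x) = 2*x
z = 11 (z = (3 + 2*4)/(-15 + 16) = (3 + 8)/1 = 11*1 = 11)
W(r) = 1/(-2 + r) (W(r) = 1/(r - 2) = 1/(-2 + r))
-916*(-593) + W(z) = -916*(-593) + 1/(-2 + 11) = 543188 + 1/9 = 543188 + ⅑ = 4888693/9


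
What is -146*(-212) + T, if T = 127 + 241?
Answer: 31320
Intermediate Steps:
T = 368
-146*(-212) + T = -146*(-212) + 368 = 30952 + 368 = 31320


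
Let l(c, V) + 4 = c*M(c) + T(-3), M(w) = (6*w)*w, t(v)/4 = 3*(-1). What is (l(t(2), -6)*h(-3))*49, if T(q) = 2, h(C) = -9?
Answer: 4573170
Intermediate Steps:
t(v) = -12 (t(v) = 4*(3*(-1)) = 4*(-3) = -12)
M(w) = 6*w²
l(c, V) = -2 + 6*c³ (l(c, V) = -4 + (c*(6*c²) + 2) = -4 + (6*c³ + 2) = -4 + (2 + 6*c³) = -2 + 6*c³)
(l(t(2), -6)*h(-3))*49 = ((-2 + 6*(-12)³)*(-9))*49 = ((-2 + 6*(-1728))*(-9))*49 = ((-2 - 10368)*(-9))*49 = -10370*(-9)*49 = 93330*49 = 4573170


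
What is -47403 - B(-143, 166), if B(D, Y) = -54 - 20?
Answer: -47329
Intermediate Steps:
B(D, Y) = -74
-47403 - B(-143, 166) = -47403 - 1*(-74) = -47403 + 74 = -47329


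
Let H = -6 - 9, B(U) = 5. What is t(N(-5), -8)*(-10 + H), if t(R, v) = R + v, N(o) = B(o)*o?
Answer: 825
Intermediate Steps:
H = -15
N(o) = 5*o
t(N(-5), -8)*(-10 + H) = (5*(-5) - 8)*(-10 - 15) = (-25 - 8)*(-25) = -33*(-25) = 825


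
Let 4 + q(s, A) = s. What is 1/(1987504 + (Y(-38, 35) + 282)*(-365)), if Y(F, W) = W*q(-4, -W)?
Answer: 1/1986774 ≈ 5.0333e-7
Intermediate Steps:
q(s, A) = -4 + s
Y(F, W) = -8*W (Y(F, W) = W*(-4 - 4) = W*(-8) = -8*W)
1/(1987504 + (Y(-38, 35) + 282)*(-365)) = 1/(1987504 + (-8*35 + 282)*(-365)) = 1/(1987504 + (-280 + 282)*(-365)) = 1/(1987504 + 2*(-365)) = 1/(1987504 - 730) = 1/1986774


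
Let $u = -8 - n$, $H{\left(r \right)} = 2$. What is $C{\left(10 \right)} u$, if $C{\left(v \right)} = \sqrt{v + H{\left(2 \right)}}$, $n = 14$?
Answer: $- 44 \sqrt{3} \approx -76.21$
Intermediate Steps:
$u = -22$ ($u = -8 - 14 = -22$)
$C{\left(v \right)} = \sqrt{2 + v}$ ($C{\left(v \right)} = \sqrt{v + 2} = \sqrt{2 + v}$)
$C{\left(10 \right)} u = \sqrt{2 + 10} \left(-22\right) = \sqrt{12} \left(-22\right) = 2 \sqrt{3} \left(-22\right) = - 44 \sqrt{3}$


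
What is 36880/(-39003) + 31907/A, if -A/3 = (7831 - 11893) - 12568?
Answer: -66163831/216206630 ≈ -0.30602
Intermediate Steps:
A = 49890 (A = -3*((7831 - 11893) - 12568) = -3*(-4062 - 12568) = -3*(-16630) = 49890)
36880/(-39003) + 31907/A = 36880/(-39003) + 31907/49890 = 36880*(-1/39003) + 31907*(1/49890) = -36880/39003 + 31907/49890 = -66163831/216206630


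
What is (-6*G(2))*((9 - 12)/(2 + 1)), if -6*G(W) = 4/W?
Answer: -2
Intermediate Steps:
G(W) = -2/(3*W)
(-6*G(2))*((9 - 12)/(2 + 1)) = (-(-4)/2)*((9 - 12)/(2 + 1)) = (-(-4)/2)*(-3/3) = (-6*(-1/3))*(-3*1/3) = 2*(-1) = -2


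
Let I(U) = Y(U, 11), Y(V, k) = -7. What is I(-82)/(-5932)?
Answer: 7/5932 ≈ 0.0011800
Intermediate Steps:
I(U) = -7
I(-82)/(-5932) = -7/(-5932) = -7*(-1/5932) = 7/5932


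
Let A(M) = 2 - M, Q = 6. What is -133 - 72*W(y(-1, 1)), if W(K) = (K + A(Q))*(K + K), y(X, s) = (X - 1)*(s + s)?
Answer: -4741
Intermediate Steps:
y(X, s) = 2*s*(-1 + X) (y(X, s) = (-1 + X)*(2*s) = 2*s*(-1 + X))
W(K) = 2*K*(-4 + K) (W(K) = (K + (2 - 1*6))*(K + K) = (K + (2 - 6))*(2*K) = (K - 4)*(2*K) = (-4 + K)*(2*K) = 2*K*(-4 + K))
-133 - 72*W(y(-1, 1)) = -133 - 144*2*1*(-1 - 1)*(-4 + 2*1*(-1 - 1)) = -133 - 144*2*1*(-2)*(-4 + 2*1*(-2)) = -133 - 144*(-4)*(-4 - 4) = -133 - 144*(-4)*(-8) = -133 - 72*64 = -133 - 4608 = -4741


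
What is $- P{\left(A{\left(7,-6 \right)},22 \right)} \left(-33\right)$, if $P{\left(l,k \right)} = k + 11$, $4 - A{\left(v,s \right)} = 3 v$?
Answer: $1089$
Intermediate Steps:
$A{\left(v,s \right)} = 4 - 3 v$
$P{\left(l,k \right)} = 11 + k$
$- P{\left(A{\left(7,-6 \right)},22 \right)} \left(-33\right) = - \left(11 + 22\right) \left(-33\right) = - 33 \left(-33\right) = \left(-1\right) \left(-1089\right) = 1089$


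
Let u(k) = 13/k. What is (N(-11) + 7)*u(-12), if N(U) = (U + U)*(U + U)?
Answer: -6383/12 ≈ -531.92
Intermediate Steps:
N(U) = 4*U**2 (N(U) = (2*U)*(2*U) = 4*U**2)
(N(-11) + 7)*u(-12) = (4*(-11)**2 + 7)*(13/(-12)) = (4*121 + 7)*(13*(-1/12)) = (484 + 7)*(-13/12) = 491*(-13/12) = -6383/12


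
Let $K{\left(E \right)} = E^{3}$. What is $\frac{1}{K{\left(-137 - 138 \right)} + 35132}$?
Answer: $- \frac{1}{20761743} \approx -4.8166 \cdot 10^{-8}$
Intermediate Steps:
$\frac{1}{K{\left(-137 - 138 \right)} + 35132} = \frac{1}{\left(-137 - 138\right)^{3} + 35132} = \frac{1}{\left(-275\right)^{3} + 35132} = \frac{1}{-20796875 + 35132} = \frac{1}{-20761743} = - \frac{1}{20761743}$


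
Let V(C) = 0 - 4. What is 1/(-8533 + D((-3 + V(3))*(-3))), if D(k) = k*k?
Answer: -1/8092 ≈ -0.00012358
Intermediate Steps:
V(C) = -4
D(k) = k²
1/(-8533 + D((-3 + V(3))*(-3))) = 1/(-8533 + ((-3 - 4)*(-3))²) = 1/(-8533 + (-7*(-3))²) = 1/(-8533 + 21²) = 1/(-8533 + 441) = 1/(-8092) = -1/8092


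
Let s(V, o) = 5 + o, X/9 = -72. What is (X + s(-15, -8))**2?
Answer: 423801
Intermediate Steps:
X = -648 (X = 9*(-72) = -648)
(X + s(-15, -8))**2 = (-648 + (5 - 8))**2 = (-648 - 3)**2 = (-651)**2 = 423801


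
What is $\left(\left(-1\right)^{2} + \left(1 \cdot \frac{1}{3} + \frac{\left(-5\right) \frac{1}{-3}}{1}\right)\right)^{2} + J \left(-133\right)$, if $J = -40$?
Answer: $5329$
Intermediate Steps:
$\left(\left(-1\right)^{2} + \left(1 \cdot \frac{1}{3} + \frac{\left(-5\right) \frac{1}{-3}}{1}\right)\right)^{2} + J \left(-133\right) = \left(\left(-1\right)^{2} + \left(1 \cdot \frac{1}{3} + \frac{\left(-5\right) \frac{1}{-3}}{1}\right)\right)^{2} - -5320 = \left(1 + \left(1 \cdot \frac{1}{3} + \left(-5\right) \left(- \frac{1}{3}\right) 1\right)\right)^{2} + 5320 = \left(1 + \left(\frac{1}{3} + \frac{5}{3} \cdot 1\right)\right)^{2} + 5320 = \left(1 + \left(\frac{1}{3} + \frac{5}{3}\right)\right)^{2} + 5320 = \left(1 + 2\right)^{2} + 5320 = 3^{2} + 5320 = 9 + 5320 = 5329$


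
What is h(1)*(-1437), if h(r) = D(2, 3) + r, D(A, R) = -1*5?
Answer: 5748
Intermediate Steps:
D(A, R) = -5
h(r) = -5 + r
h(1)*(-1437) = (-5 + 1)*(-1437) = -4*(-1437) = 5748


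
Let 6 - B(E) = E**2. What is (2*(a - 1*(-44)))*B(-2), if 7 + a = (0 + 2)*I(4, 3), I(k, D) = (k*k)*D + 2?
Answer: 548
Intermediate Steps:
B(E) = 6 - E**2
I(k, D) = 2 + D*k**2 (I(k, D) = k**2*D + 2 = D*k**2 + 2 = 2 + D*k**2)
a = 93 (a = -7 + (0 + 2)*(2 + 3*4**2) = -7 + 2*(2 + 3*16) = -7 + 2*(2 + 48) = -7 + 2*50 = -7 + 100 = 93)
(2*(a - 1*(-44)))*B(-2) = (2*(93 - 1*(-44)))*(6 - 1*(-2)**2) = (2*(93 + 44))*(6 - 1*4) = (2*137)*(6 - 4) = 274*2 = 548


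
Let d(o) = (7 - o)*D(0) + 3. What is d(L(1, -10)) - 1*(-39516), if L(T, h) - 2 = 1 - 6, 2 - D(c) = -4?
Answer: 39579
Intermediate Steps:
D(c) = 6 (D(c) = 2 - 1*(-4) = 2 + 4 = 6)
L(T, h) = -3 (L(T, h) = 2 + (1 - 6) = 2 - 5 = -3)
d(o) = 45 - 6*o (d(o) = (7 - o)*6 + 3 = (42 - 6*o) + 3 = 45 - 6*o)
d(L(1, -10)) - 1*(-39516) = (45 - 6*(-3)) - 1*(-39516) = (45 + 18) + 39516 = 63 + 39516 = 39579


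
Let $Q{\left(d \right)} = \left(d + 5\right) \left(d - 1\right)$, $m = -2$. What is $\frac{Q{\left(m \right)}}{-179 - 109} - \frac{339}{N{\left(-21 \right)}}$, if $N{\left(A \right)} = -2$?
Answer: $\frac{5425}{32} \approx 169.53$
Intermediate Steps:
$Q{\left(d \right)} = \left(-1 + d\right) \left(5 + d\right)$ ($Q{\left(d \right)} = \left(5 + d\right) \left(-1 + d\right) = \left(-1 + d\right) \left(5 + d\right)$)
$\frac{Q{\left(m \right)}}{-179 - 109} - \frac{339}{N{\left(-21 \right)}} = \frac{-5 + \left(-2\right)^{2} + 4 \left(-2\right)}{-179 - 109} - \frac{339}{-2} = \frac{-5 + 4 - 8}{-179 - 109} - - \frac{339}{2} = - \frac{9}{-288} + \frac{339}{2} = \left(-9\right) \left(- \frac{1}{288}\right) + \frac{339}{2} = \frac{1}{32} + \frac{339}{2} = \frac{5425}{32}$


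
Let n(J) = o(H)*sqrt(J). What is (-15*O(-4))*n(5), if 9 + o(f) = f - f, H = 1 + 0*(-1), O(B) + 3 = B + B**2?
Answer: 1215*sqrt(5) ≈ 2716.8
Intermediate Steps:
O(B) = -3 + B + B**2 (O(B) = -3 + (B + B**2) = -3 + B + B**2)
H = 1 (H = 1 + 0 = 1)
o(f) = -9 (o(f) = -9 + (f - f) = -9 + 0 = -9)
n(J) = -9*sqrt(J)
(-15*O(-4))*n(5) = (-15*(-3 - 4 + (-4)**2))*(-9*sqrt(5)) = (-15*(-3 - 4 + 16))*(-9*sqrt(5)) = (-15*9)*(-9*sqrt(5)) = -(-1215)*sqrt(5) = 1215*sqrt(5)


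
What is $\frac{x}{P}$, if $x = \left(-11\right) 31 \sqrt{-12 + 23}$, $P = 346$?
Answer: $- \frac{341 \sqrt{11}}{346} \approx -3.2687$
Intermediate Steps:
$x = - 341 \sqrt{11} \approx -1131.0$
$\frac{x}{P} = \frac{\left(-341\right) \sqrt{11}}{346} = - 341 \sqrt{11} \cdot \frac{1}{346} = - \frac{341 \sqrt{11}}{346}$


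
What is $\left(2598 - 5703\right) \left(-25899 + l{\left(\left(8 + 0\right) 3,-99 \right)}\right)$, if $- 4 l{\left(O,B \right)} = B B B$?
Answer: $- \frac{2691112815}{4} \approx -6.7278 \cdot 10^{8}$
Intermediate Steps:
$l{\left(O,B \right)} = - \frac{B^{3}}{4}$ ($l{\left(O,B \right)} = - \frac{B B B}{4} = - \frac{B^{2} B}{4} = - \frac{B^{3}}{4}$)
$\left(2598 - 5703\right) \left(-25899 + l{\left(\left(8 + 0\right) 3,-99 \right)}\right) = \left(2598 - 5703\right) \left(-25899 - \frac{\left(-99\right)^{3}}{4}\right) = - 3105 \left(-25899 - - \frac{970299}{4}\right) = - 3105 \left(-25899 + \frac{970299}{4}\right) = \left(-3105\right) \frac{866703}{4} = - \frac{2691112815}{4}$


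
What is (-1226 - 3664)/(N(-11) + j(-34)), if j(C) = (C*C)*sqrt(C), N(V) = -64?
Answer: 1956/283997 + 141321*I*sqrt(34)/1135988 ≈ 0.0068874 + 0.72539*I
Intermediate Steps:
j(C) = C**(5/2) (j(C) = C**2*sqrt(C) = C**(5/2))
(-1226 - 3664)/(N(-11) + j(-34)) = (-1226 - 3664)/(-64 + (-34)**(5/2)) = -4890/(-64 + 1156*I*sqrt(34))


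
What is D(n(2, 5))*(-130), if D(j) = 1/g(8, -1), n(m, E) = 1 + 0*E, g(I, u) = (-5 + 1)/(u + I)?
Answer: 455/2 ≈ 227.50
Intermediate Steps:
g(I, u) = -4/(I + u)
n(m, E) = 1 (n(m, E) = 1 + 0 = 1)
D(j) = -7/4 (D(j) = 1/(-4/(8 - 1)) = 1/(-4/7) = -7/4)
D(n(2, 5))*(-130) = -7/4*(-130) = 455/2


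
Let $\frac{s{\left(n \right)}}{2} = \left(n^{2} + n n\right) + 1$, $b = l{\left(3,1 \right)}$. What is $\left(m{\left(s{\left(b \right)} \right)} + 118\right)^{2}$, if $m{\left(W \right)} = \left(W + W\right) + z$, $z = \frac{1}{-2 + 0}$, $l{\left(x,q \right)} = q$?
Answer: $\frac{67081}{4} \approx 16770.0$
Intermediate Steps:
$z = - \frac{1}{2}$ ($z = \frac{1}{-2} = - \frac{1}{2} \approx -0.5$)
$b = 1$
$s{\left(n \right)} = 2 + 4 n^{2}$ ($s{\left(n \right)} = 2 \left(\left(n^{2} + n n\right) + 1\right) = 2 \left(\left(n^{2} + n^{2}\right) + 1\right) = 2 \left(2 n^{2} + 1\right) = 2 \left(1 + 2 n^{2}\right) = 2 + 4 n^{2}$)
$m{\left(W \right)} = - \frac{1}{2} + 2 W$ ($m{\left(W \right)} = \left(W + W\right) - \frac{1}{2} = 2 W - \frac{1}{2} = - \frac{1}{2} + 2 W$)
$\left(m{\left(s{\left(b \right)} \right)} + 118\right)^{2} = \left(\left(- \frac{1}{2} + 2 \left(2 + 4 \cdot 1^{2}\right)\right) + 118\right)^{2} = \left(\left(- \frac{1}{2} + 2 \left(2 + 4 \cdot 1\right)\right) + 118\right)^{2} = \left(\left(- \frac{1}{2} + 2 \left(2 + 4\right)\right) + 118\right)^{2} = \left(\left(- \frac{1}{2} + 2 \cdot 6\right) + 118\right)^{2} = \left(\left(- \frac{1}{2} + 12\right) + 118\right)^{2} = \left(\frac{23}{2} + 118\right)^{2} = \left(\frac{259}{2}\right)^{2} = \frac{67081}{4}$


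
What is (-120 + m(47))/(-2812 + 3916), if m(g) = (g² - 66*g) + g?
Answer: -7/8 ≈ -0.87500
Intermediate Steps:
m(g) = g² - 65*g
(-120 + m(47))/(-2812 + 3916) = (-120 + 47*(-65 + 47))/(-2812 + 3916) = (-120 + 47*(-18))/1104 = (-120 - 846)*(1/1104) = -966*1/1104 = -7/8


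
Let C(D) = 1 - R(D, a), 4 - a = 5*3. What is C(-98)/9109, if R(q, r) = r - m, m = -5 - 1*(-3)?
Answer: 10/9109 ≈ 0.0010978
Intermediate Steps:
a = -11 (a = 4 - 5*3 = 4 - 1*15 = 4 - 15 = -11)
m = -2 (m = -5 + 3 = -2)
R(q, r) = 2 + r (R(q, r) = r - 1*(-2) = r + 2 = 2 + r)
C(D) = 10 (C(D) = 1 - (2 - 11) = 1 - 1*(-9) = 1 + 9 = 10)
C(-98)/9109 = 10/9109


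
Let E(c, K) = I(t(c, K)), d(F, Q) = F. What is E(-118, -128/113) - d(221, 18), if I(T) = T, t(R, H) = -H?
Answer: -24845/113 ≈ -219.87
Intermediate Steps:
E(c, K) = -K
E(-118, -128/113) - d(221, 18) = -(-128)/113 - 1*221 = -(-128)/113 - 221 = -1*(-128/113) - 221 = 128/113 - 221 = -24845/113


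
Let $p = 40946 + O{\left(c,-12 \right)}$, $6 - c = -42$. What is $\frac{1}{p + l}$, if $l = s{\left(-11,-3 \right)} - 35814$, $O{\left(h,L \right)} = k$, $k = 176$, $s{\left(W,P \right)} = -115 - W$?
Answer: $\frac{1}{5204} \approx 0.00019216$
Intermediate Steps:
$c = 48$ ($c = 6 - -42 = 6 + 42 = 48$)
$O{\left(h,L \right)} = 176$
$p = 41122$ ($p = 40946 + 176 = 41122$)
$l = -35918$ ($l = \left(-115 - -11\right) - 35814 = \left(-115 + 11\right) - 35814 = -104 - 35814 = -35918$)
$\frac{1}{p + l} = \frac{1}{41122 - 35918} = \frac{1}{5204}$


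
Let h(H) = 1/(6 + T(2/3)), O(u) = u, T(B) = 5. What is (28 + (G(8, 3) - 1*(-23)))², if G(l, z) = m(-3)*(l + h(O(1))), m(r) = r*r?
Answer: 1855044/121 ≈ 15331.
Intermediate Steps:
m(r) = r²
h(H) = 1/11 (h(H) = 1/(6 + 5) = 1/11)
G(l, z) = 9/11 + 9*l (G(l, z) = (-3)²*(l + 1/11) = 9*(1/11 + l) = 9/11 + 9*l)
(28 + (G(8, 3) - 1*(-23)))² = (28 + ((9/11 + 9*8) - 1*(-23)))² = (28 + ((9/11 + 72) + 23))² = (28 + (801/11 + 23))² = (28 + 1054/11)² = (1362/11)² = 1855044/121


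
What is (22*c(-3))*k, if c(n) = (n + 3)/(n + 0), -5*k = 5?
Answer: 0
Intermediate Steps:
k = -1 (k = -1/5*5 = -1)
c(n) = (3 + n)/n
(22*c(-3))*k = (22*((3 - 3)/(-3)))*(-1) = (22*(-1/3*0))*(-1) = (22*0)*(-1) = 0*(-1) = 0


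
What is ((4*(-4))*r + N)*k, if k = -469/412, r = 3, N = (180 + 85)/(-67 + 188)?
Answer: 2599667/49852 ≈ 52.148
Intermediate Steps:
N = 265/121 ≈ 2.1901
k = -469/412 (k = -469*1/412 = -469/412 ≈ -1.1383)
((4*(-4))*r + N)*k = ((4*(-4))*3 + 265/121)*(-469/412) = (-16*3 + 265/121)*(-469/412) = (-48 + 265/121)*(-469/412) = -5543/121*(-469/412) = 2599667/49852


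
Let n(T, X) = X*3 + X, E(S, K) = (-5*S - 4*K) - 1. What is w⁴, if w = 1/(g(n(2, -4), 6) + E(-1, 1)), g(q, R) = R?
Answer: 1/1296 ≈ 0.00077160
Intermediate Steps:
E(S, K) = -1 - 5*S - 4*K
n(T, X) = 4*X (n(T, X) = 3*X + X = 4*X)
w = ⅙ (w = 1/(6 + (-1 - 5*(-1) - 4*1)) = 1/(6 + (-1 + 5 - 4)) = 1/(6 + 0) = 1/6 = ⅙ ≈ 0.16667)
w⁴ = (⅙)⁴ = 1/1296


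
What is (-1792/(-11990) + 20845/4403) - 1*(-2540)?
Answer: 67174712763/26395985 ≈ 2544.9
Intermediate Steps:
(-1792/(-11990) + 20845/4403) - 1*(-2540) = (-1792*(-1/11990) + 20845*(1/4403)) + 2540 = (896/5995 + 20845/4403) + 2540 = 128910863/26395985 + 2540 = 67174712763/26395985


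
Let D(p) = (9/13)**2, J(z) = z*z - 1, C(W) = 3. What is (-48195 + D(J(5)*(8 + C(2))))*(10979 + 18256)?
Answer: -238115391390/169 ≈ -1.4090e+9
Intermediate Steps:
J(z) = -1 + z**2 (J(z) = z**2 - 1 = -1 + z**2)
D(p) = 81/169 (D(p) = (9*(1/13))**2 = (9/13)**2 = 81/169)
(-48195 + D(J(5)*(8 + C(2))))*(10979 + 18256) = (-48195 + 81/169)*(10979 + 18256) = -8144874/169*29235 = -238115391390/169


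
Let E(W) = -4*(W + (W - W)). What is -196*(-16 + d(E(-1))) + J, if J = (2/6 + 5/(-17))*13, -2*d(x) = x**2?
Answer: 239930/51 ≈ 4704.5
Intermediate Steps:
E(W) = -4*W (E(W) = -4*(W + 0) = -4*W)
d(x) = -x**2/2
J = 26/51 (J = (2*(1/6) + 5*(-1/17))*13 = (1/3 - 5/17)*13 = (2/51)*13 = 26/51 ≈ 0.50980)
-196*(-16 + d(E(-1))) + J = -196*(-16 - (-4*(-1))**2/2) + 26/51 = -196*(-16 - 1/2*4**2) + 26/51 = -196*(-16 - 1/2*16) + 26/51 = -196*(-16 - 8) + 26/51 = -196*(-24) + 26/51 = 4704 + 26/51 = 239930/51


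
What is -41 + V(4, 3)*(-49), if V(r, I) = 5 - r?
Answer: -90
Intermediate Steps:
-41 + V(4, 3)*(-49) = -41 + (5 - 1*4)*(-49) = -41 + (5 - 4)*(-49) = -41 + 1*(-49) = -41 - 49 = -90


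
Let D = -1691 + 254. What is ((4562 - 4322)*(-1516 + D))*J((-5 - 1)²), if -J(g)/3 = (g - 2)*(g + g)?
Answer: 5204839680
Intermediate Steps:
D = -1437
J(g) = -6*g*(-2 + g) (J(g) = -3*(g - 2)*(g + g) = -3*(-2 + g)*2*g = -6*g*(-2 + g))
((4562 - 4322)*(-1516 + D))*J((-5 - 1)²) = ((4562 - 4322)*(-1516 - 1437))*(6*(-5 - 1)²*(2 - (-5 - 1)²)) = (240*(-2953))*(6*(-6)²*(2 - 1*(-6)²)) = -4252320*36*(2 - 1*36) = -4252320*36*(2 - 36) = -4252320*36*(-34) = -708720*(-7344) = 5204839680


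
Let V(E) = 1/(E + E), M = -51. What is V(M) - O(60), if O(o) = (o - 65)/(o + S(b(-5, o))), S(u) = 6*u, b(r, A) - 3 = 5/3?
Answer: 211/4488 ≈ 0.047014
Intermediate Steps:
b(r, A) = 14/3 (b(r, A) = 3 + 5/3 = 14/3)
V(E) = 1/(2*E)
O(o) = (-65 + o)/(28 + o) (O(o) = (o - 65)/(o + 6*(14/3)) = (-65 + o)/(o + 28) = (-65 + o)/(28 + o))
V(M) - O(60) = (½)/(-51) - (-65 + 60)/(28 + 60) = (½)*(-1/51) - (-5)/88 = -1/102 - (-5)/88 = -1/102 - 1*(-5/88) = -1/102 + 5/88 = 211/4488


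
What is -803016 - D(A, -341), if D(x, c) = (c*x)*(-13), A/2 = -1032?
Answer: 8346696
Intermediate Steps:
A = -2064 (A = 2*(-1032) = -2064)
D(x, c) = -13*c*x
-803016 - D(A, -341) = -803016 - (-13)*(-341)*(-2064) = -803016 - 1*(-9149712) = -803016 + 9149712 = 8346696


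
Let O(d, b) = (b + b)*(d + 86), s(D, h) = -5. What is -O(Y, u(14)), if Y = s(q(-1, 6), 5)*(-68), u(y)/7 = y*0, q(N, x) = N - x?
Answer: 0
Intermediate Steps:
u(y) = 0 (u(y) = 7*(y*0) = 7*0 = 0)
Y = 340 (Y = -5*(-68) = 340)
O(d, b) = 2*b*(86 + d) (O(d, b) = (2*b)*(86 + d) = 2*b*(86 + d))
-O(Y, u(14)) = -2*0*(86 + 340) = -2*0*426 = -1*0 = 0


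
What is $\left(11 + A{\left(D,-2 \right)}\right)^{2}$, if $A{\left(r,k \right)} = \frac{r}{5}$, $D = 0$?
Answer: $121$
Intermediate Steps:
$A{\left(r,k \right)} = \frac{r}{5}$ ($A{\left(r,k \right)} = r \frac{1}{5} = \frac{r}{5}$)
$\left(11 + A{\left(D,-2 \right)}\right)^{2} = \left(11 + \frac{1}{5} \cdot 0\right)^{2} = \left(11 + 0\right)^{2} = 11^{2} = 121$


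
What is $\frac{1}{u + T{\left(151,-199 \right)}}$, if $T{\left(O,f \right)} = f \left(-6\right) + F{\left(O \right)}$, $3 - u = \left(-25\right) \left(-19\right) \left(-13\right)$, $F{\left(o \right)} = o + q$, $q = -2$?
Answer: $\frac{1}{7521} \approx 0.00013296$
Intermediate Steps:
$F{\left(o \right)} = -2 + o$ ($F{\left(o \right)} = o - 2 = -2 + o$)
$u = 6178$ ($u = 3 - \left(-25\right) \left(-19\right) \left(-13\right) = 3 - 475 \left(-13\right) = 3 - -6175 = 3 + 6175 = 6178$)
$T{\left(O,f \right)} = -2 + O - 6 f$ ($T{\left(O,f \right)} = f \left(-6\right) + \left(-2 + O\right) = - 6 f + \left(-2 + O\right) = -2 + O - 6 f$)
$\frac{1}{u + T{\left(151,-199 \right)}} = \frac{1}{6178 - -1343} = \frac{1}{6178 + \left(-2 + 151 + 1194\right)} = \frac{1}{6178 + 1343} = \frac{1}{7521}$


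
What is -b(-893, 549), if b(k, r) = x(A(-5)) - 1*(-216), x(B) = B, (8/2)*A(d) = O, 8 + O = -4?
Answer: -213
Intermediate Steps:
O = -12 (O = -8 - 4 = -12)
A(d) = -3 (A(d) = (¼)*(-12) = -3)
b(k, r) = 213 (b(k, r) = -3 - 1*(-216) = -3 + 216 = 213)
-b(-893, 549) = -1*213 = -213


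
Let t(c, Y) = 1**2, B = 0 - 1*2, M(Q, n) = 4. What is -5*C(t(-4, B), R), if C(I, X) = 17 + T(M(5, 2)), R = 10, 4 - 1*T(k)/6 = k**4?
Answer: 7475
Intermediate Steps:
B = -2 (B = 0 - 2 = -2)
T(k) = 24 - 6*k**4
t(c, Y) = 1
C(I, X) = -1495 (C(I, X) = 17 + (24 - 6*4**4) = 17 + (24 - 6*256) = 17 + (24 - 1536) = 17 - 1512 = -1495)
-5*C(t(-4, B), R) = -5*(-1495) = 7475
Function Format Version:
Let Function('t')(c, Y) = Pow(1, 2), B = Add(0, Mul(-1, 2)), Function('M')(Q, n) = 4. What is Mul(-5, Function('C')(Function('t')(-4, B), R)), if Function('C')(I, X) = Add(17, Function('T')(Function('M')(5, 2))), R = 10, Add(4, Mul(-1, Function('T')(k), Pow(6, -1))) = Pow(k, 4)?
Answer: 7475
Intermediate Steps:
B = -2 (B = Add(0, -2) = -2)
Function('T')(k) = Add(24, Mul(-6, Pow(k, 4)))
Function('t')(c, Y) = 1
Function('C')(I, X) = -1495 (Function('C')(I, X) = Add(17, Add(24, Mul(-6, Pow(4, 4)))) = Add(17, Add(24, Mul(-6, 256))) = Add(17, Add(24, -1536)) = Add(17, -1512) = -1495)
Mul(-5, Function('C')(Function('t')(-4, B), R)) = Mul(-5, -1495) = 7475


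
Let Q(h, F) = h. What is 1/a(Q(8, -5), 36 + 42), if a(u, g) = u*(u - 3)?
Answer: 1/40 ≈ 0.025000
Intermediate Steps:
a(u, g) = u*(-3 + u)
1/a(Q(8, -5), 36 + 42) = 1/(8*(-3 + 8)) = 1/(8*5) = 1/40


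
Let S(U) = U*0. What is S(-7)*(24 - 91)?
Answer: 0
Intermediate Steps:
S(U) = 0
S(-7)*(24 - 91) = 0*(24 - 91) = 0*(-67) = 0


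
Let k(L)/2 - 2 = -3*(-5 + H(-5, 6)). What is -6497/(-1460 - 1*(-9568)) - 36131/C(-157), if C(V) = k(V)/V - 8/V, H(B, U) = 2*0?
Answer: 22996502157/105404 ≈ 2.1817e+5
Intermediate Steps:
H(B, U) = 0
k(L) = 34 (k(L) = 4 + 2*(-3*(-5 + 0)) = 4 + 2*(-3*(-5)) = 4 + 2*15 = 4 + 30 = 34)
C(V) = 26/V (C(V) = 34/V - 8/V = 26/V)
-6497/(-1460 - 1*(-9568)) - 36131/C(-157) = -6497/(-1460 - 1*(-9568)) - 36131/(26/(-157)) = -6497/(-1460 + 9568) - 36131/(26*(-1/157)) = -6497/8108 - 36131/(-26/157) = -6497*1/8108 - 36131*(-157/26) = -6497/8108 + 5672567/26 = 22996502157/105404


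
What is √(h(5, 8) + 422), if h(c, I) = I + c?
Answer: √435 ≈ 20.857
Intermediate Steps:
√(h(5, 8) + 422) = √((8 + 5) + 422) = √(13 + 422) = √435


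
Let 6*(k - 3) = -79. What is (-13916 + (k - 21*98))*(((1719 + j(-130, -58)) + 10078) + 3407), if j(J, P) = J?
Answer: -722835985/3 ≈ -2.4095e+8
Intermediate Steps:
k = -61/6 (k = 3 + (⅙)*(-79) = 3 - 79/6 = -61/6 ≈ -10.167)
(-13916 + (k - 21*98))*(((1719 + j(-130, -58)) + 10078) + 3407) = (-13916 + (-61/6 - 21*98))*(((1719 - 130) + 10078) + 3407) = (-13916 + (-61/6 - 2058))*((1589 + 10078) + 3407) = (-13916 - 12409/6)*(11667 + 3407) = -95905/6*15074 = -722835985/3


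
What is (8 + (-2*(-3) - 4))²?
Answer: 100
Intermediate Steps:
(8 + (-2*(-3) - 4))² = (8 + (6 - 4))² = (8 + 2)² = 10² = 100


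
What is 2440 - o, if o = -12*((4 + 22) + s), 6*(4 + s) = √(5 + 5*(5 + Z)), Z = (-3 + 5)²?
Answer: 2704 + 10*√2 ≈ 2718.1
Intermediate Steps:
Z = 4 (Z = 2² = 4)
s = -4 + 5*√2/6 (s = -4 + √(5 + 5*(5 + 4))/6 = -4 + √(5 + 5*9)/6 = -4 + √(5 + 45)/6 = -4 + √50/6 = -4 + (5*√2)/6 = -4 + 5*√2/6 ≈ -2.8215)
o = -264 - 10*√2 (o = -12*((4 + 22) + (-4 + 5*√2/6)) = -12*(26 + (-4 + 5*√2/6)) = -12*(22 + 5*√2/6) = -264 - 10*√2 ≈ -278.14)
2440 - o = 2440 - (-264 - 10*√2) = 2440 + (264 + 10*√2) = 2704 + 10*√2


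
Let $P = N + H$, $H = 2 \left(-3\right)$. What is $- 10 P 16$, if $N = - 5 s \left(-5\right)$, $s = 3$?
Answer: $-11040$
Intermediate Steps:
$N = 75$ ($N = \left(-5\right) 3 \left(-5\right) = \left(-15\right) \left(-5\right) = 75$)
$H = -6$
$P = 69$ ($P = 75 - 6 = 69$)
$- 10 P 16 = \left(-10\right) 69 \cdot 16 = \left(-690\right) 16 = -11040$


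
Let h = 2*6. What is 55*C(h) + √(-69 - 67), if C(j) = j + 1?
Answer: 715 + 2*I*√34 ≈ 715.0 + 11.662*I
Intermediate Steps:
h = 12
C(j) = 1 + j
55*C(h) + √(-69 - 67) = 55*(1 + 12) + √(-69 - 67) = 55*13 + √(-136) = 715 + 2*I*√34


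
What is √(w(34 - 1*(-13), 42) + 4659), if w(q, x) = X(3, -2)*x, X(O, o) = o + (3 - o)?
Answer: √4785 ≈ 69.174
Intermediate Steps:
X(O, o) = 3
w(q, x) = 3*x
√(w(34 - 1*(-13), 42) + 4659) = √(3*42 + 4659) = √(126 + 4659) = √4785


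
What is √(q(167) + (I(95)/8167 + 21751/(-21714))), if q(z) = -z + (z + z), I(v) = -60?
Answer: √5220224577811394382/177338238 ≈ 12.884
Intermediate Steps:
q(z) = z (q(z) = -z + 2*z = z)
√(q(167) + (I(95)/8167 + 21751/(-21714))) = √(167 + (-60/8167 + 21751/(-21714))) = √(167 + (-60*1/8167 + 21751*(-1/21714))) = √(167 + (-60/8167 - 21751/21714)) = √(167 - 178943257/177338238) = √(29436542489/177338238) = √5220224577811394382/177338238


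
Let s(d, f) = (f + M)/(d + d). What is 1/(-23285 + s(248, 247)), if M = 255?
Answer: -248/5774429 ≈ -4.2948e-5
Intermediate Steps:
s(d, f) = (255 + f)/(2*d) (s(d, f) = (f + 255)/(d + d) = (255 + f)/((2*d)) = (255 + f)*(1/(2*d)) = (255 + f)/(2*d))
1/(-23285 + s(248, 247)) = 1/(-23285 + (1/2)*(255 + 247)/248) = 1/(-23285 + (1/2)*(1/248)*502) = 1/(-23285 + 251/248) = 1/(-5774429/248) = -248/5774429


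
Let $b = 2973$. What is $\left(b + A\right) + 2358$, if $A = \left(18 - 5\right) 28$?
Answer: $5695$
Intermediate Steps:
$A = 364$ ($A = 13 \cdot 28 = 364$)
$\left(b + A\right) + 2358 = \left(2973 + 364\right) + 2358 = 3337 + 2358 = 5695$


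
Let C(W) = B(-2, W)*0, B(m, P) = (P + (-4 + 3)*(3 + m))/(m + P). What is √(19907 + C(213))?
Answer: √19907 ≈ 141.09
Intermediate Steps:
B(m, P) = (-3 + P - m)/(P + m) (B(m, P) = (P - (3 + m))/(P + m) = (P + (-3 - m))/(P + m) = (-3 + P - m)/(P + m))
C(W) = 0 (C(W) = ((-3 + W - 1*(-2))/(W - 2))*0 = ((-3 + W + 2)/(-2 + W))*0 = ((-1 + W)/(-2 + W))*0 = 0)
√(19907 + C(213)) = √(19907 + 0) = √19907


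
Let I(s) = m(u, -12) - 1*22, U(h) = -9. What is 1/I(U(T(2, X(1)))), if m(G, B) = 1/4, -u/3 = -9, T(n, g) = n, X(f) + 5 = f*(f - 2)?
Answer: -4/87 ≈ -0.045977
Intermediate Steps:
X(f) = -5 + f*(-2 + f) (X(f) = -5 + f*(f - 2) = -5 + f*(-2 + f))
u = 27 (u = -3*(-9) = 27)
m(G, B) = ¼
I(s) = -87/4 (I(s) = ¼ - 1*22 = ¼ - 22 = -87/4)
1/I(U(T(2, X(1)))) = 1/(-87/4) = -4/87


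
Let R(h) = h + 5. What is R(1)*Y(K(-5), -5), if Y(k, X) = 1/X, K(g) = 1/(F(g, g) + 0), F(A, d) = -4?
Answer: -6/5 ≈ -1.2000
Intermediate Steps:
K(g) = -¼ (K(g) = 1/(-4 + 0) = 1/(-4) = -¼)
R(h) = 5 + h
R(1)*Y(K(-5), -5) = (5 + 1)/(-5) = 6*(-⅕) = -6/5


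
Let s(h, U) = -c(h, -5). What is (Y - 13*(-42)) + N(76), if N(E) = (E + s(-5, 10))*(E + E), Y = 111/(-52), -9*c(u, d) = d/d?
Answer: 5668769/468 ≈ 12113.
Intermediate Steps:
c(u, d) = -1/9 (c(u, d) = -d/(9*d) = -1/9*1 = -1/9)
Y = -111/52 (Y = 111*(-1/52) = -111/52 ≈ -2.1346)
s(h, U) = 1/9 (s(h, U) = -1*(-1/9) = 1/9)
N(E) = 2*E*(1/9 + E) (N(E) = (E + 1/9)*(E + E) = (1/9 + E)*(2*E) = 2*E*(1/9 + E))
(Y - 13*(-42)) + N(76) = (-111/52 - 13*(-42)) + (2/9)*76*(1 + 9*76) = (-111/52 + 546) + (2/9)*76*(1 + 684) = 28281/52 + (2/9)*76*685 = 28281/52 + 104120/9 = 5668769/468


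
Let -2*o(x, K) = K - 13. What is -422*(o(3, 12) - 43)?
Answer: 17935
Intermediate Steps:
o(x, K) = 13/2 - K/2 (o(x, K) = -(K - 13)/2 = -(-13 + K)/2 = 13/2 - K/2)
-422*(o(3, 12) - 43) = -422*((13/2 - 1/2*12) - 43) = -422*((13/2 - 6) - 43) = -422*(1/2 - 43) = -422*(-85/2) = 17935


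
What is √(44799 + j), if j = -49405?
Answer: 7*I*√94 ≈ 67.868*I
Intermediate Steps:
√(44799 + j) = √(44799 - 49405) = √(-4606) = 7*I*√94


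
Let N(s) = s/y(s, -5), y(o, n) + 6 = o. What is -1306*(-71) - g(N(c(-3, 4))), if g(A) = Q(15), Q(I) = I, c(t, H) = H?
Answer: 92711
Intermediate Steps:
y(o, n) = -6 + o
N(s) = s/(-6 + s)
g(A) = 15
-1306*(-71) - g(N(c(-3, 4))) = -1306*(-71) - 1*15 = 92726 - 15 = 92711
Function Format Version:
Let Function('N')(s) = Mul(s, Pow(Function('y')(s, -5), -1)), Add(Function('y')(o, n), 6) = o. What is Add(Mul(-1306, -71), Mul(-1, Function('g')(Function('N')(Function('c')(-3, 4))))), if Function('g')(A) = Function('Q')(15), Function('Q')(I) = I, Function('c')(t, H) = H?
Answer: 92711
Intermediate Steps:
Function('y')(o, n) = Add(-6, o)
Function('N')(s) = Mul(s, Pow(Add(-6, s), -1))
Function('g')(A) = 15
Add(Mul(-1306, -71), Mul(-1, Function('g')(Function('N')(Function('c')(-3, 4))))) = Add(Mul(-1306, -71), Mul(-1, 15)) = Add(92726, -15) = 92711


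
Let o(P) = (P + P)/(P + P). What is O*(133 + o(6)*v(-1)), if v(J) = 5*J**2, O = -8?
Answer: -1104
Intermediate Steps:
o(P) = 1 (o(P) = (2*P)/((2*P)) = (2*P)*(1/(2*P)) = 1)
O*(133 + o(6)*v(-1)) = -8*(133 + 1*(5*(-1)**2)) = -8*(133 + 1*(5*1)) = -8*(133 + 1*5) = -8*(133 + 5) = -8*138 = -1104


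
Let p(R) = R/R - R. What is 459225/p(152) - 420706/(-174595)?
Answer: -80114862269/26363845 ≈ -3038.8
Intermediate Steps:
p(R) = 1 - R
459225/p(152) - 420706/(-174595) = 459225/(1 - 1*152) - 420706/(-174595) = 459225/(1 - 152) - 420706*(-1/174595) = 459225/(-151) + 420706/174595 = 459225*(-1/151) + 420706/174595 = -459225/151 + 420706/174595 = -80114862269/26363845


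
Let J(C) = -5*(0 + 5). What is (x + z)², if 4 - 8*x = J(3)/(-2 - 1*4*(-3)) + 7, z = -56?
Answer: 804609/256 ≈ 3143.0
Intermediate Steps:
J(C) = -25 (J(C) = -5*5 = -25)
x = -1/16 (x = ½ - (-25/(-2 - 1*4*(-3)) + 7)/8 = ½ - (-25/(-2 - 4*(-3)) + 7)/8 = ½ - (-25/(-2 + 12) + 7)/8 = ½ - (-25/10 + 7)/8 = ½ - (-25*⅒ + 7)/8 = ½ - (-5/2 + 7)/8 = ½ - ⅛*9/2 = ½ - 9/16 = -1/16 ≈ -0.062500)
(x + z)² = (-1/16 - 56)² = (-897/16)² = 804609/256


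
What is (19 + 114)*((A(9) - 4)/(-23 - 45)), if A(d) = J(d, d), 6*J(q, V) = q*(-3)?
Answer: 133/8 ≈ 16.625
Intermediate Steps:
J(q, V) = -q/2 (J(q, V) = (q*(-3))/6 = (-3*q)/6 = -q/2)
A(d) = -d/2
(19 + 114)*((A(9) - 4)/(-23 - 45)) = (19 + 114)*((-½*9 - 4)/(-23 - 45)) = 133*((-9/2 - 4)/(-68)) = 133*(-17/2*(-1/68)) = 133*(⅛) = 133/8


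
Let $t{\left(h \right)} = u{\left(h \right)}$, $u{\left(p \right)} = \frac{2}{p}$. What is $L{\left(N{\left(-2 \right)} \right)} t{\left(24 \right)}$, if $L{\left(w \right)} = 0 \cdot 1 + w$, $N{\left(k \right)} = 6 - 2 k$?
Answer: $\frac{5}{6} \approx 0.83333$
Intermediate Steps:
$t{\left(h \right)} = \frac{2}{h}$
$L{\left(w \right)} = w$ ($L{\left(w \right)} = 0 + w = w$)
$L{\left(N{\left(-2 \right)} \right)} t{\left(24 \right)} = \left(6 - -4\right) \frac{2}{24} = \left(6 + 4\right) 2 \cdot \frac{1}{24} = 10 \cdot \frac{1}{12} = \frac{5}{6}$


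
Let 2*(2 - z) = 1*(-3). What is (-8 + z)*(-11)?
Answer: 99/2 ≈ 49.500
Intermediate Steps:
z = 7/2 (z = 2 - (-3)/2 = 2 - 1/2*(-3) = 2 + 3/2 = 7/2 ≈ 3.5000)
(-8 + z)*(-11) = (-8 + 7/2)*(-11) = -9/2*(-11) = 99/2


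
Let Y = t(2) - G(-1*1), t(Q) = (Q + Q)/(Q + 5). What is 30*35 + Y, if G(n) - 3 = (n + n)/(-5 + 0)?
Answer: 36651/35 ≈ 1047.2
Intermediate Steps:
G(n) = 3 - 2*n/5 (G(n) = 3 + (n + n)/(-5 + 0) = 3 + (2*n)/(-5) = 3 + (2*n)*(-1/5) = 3 - 2*n/5)
t(Q) = 2*Q/(5 + Q) (t(Q) = (2*Q)/(5 + Q) = 2*Q/(5 + Q))
Y = -99/35 (Y = 2*2/(5 + 2) - (3 - (-2)/5) = 2*2/7 - (3 - 2/5*(-1)) = 2*2*(1/7) - (3 + 2/5) = 4/7 - 1*17/5 = 4/7 - 17/5 = -99/35 ≈ -2.8286)
30*35 + Y = 30*35 - 99/35 = 1050 - 99/35 = 36651/35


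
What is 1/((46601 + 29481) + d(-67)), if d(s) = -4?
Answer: 1/76078 ≈ 1.3144e-5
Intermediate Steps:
1/((46601 + 29481) + d(-67)) = 1/((46601 + 29481) - 4) = 1/(76082 - 4) = 1/76078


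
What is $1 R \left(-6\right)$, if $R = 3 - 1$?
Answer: $-12$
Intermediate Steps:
$R = 2$ ($R = 3 - 1 = 2$)
$1 R \left(-6\right) = 1 \cdot 2 \left(-6\right) = 2 \left(-6\right) = -12$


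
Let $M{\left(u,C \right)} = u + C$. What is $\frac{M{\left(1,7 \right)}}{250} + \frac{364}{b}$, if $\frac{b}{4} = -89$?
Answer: $- \frac{11019}{11125} \approx -0.99047$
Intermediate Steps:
$b = -356$ ($b = 4 \left(-89\right) = -356$)
$M{\left(u,C \right)} = C + u$
$\frac{M{\left(1,7 \right)}}{250} + \frac{364}{b} = \frac{7 + 1}{250} + \frac{364}{-356} = 8 \cdot \frac{1}{250} + 364 \left(- \frac{1}{356}\right) = \frac{4}{125} - \frac{91}{89} = - \frac{11019}{11125}$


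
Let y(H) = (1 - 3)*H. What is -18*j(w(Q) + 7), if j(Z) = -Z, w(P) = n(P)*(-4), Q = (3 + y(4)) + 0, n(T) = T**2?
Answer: -1674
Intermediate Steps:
y(H) = -2*H
Q = -5 (Q = (3 - 2*4) + 0 = (3 - 8) + 0 = -5 + 0 = -5)
w(P) = -4*P**2 (w(P) = P**2*(-4) = -4*P**2)
-18*j(w(Q) + 7) = -(-18)*(-4*(-5)**2 + 7) = -(-18)*(-4*25 + 7) = -(-18)*(-100 + 7) = -(-18)*(-93) = -18*93 = -1674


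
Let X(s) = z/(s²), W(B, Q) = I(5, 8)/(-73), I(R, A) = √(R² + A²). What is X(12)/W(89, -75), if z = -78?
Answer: 949*√89/2136 ≈ 4.1914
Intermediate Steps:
I(R, A) = √(A² + R²)
W(B, Q) = -√89/73 (W(B, Q) = √(8² + 5²)/(-73) = √(64 + 25)*(-1/73) = √89*(-1/73) = -√89/73)
X(s) = -78/s²
X(12)/W(89, -75) = (-78/12²)/((-√89/73)) = (-78*1/144)*(-73*√89/89) = -(-949)*√89/2136 = 949*√89/2136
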